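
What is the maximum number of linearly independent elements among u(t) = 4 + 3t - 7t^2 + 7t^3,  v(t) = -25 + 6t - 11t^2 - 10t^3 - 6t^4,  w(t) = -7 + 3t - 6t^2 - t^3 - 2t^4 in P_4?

Pass to coordinate vectors with respect to the basis {1, t, …, t^4}.
Row-reduce the 3×5 matrix with these as rows.
Reduction leaves 2 leading entries, giving rank 2.

2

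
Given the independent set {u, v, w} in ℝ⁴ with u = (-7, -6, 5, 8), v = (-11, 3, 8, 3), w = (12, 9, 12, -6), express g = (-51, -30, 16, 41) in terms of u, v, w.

Set up the augmented matrix [u | v | w | g] and row-reduce.
The system has the unique solution (a₁, a₂, a₃) = (4, 1, -1).

g = 4u + v - w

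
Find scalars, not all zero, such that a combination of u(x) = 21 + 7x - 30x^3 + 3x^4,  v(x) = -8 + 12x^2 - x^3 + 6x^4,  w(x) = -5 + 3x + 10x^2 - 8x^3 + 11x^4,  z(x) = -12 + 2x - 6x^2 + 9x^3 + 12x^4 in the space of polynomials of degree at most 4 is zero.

u + 3v - 3w + z = 0

Take coordinates with respect to {1, x, …, x^4}.
Set up α₁u + … + α₄z = 0 and solve the homogeneous system.
The free variable yields coefficients (1, 3, -3, 1) (any nonzero multiple also works).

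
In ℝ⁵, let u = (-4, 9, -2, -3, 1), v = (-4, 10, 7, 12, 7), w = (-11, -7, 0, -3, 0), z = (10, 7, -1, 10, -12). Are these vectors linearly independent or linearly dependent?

linearly independent

Row-reduce the matrix whose columns are u, v, w, z.
The reduction yields 4 nonzero rows, so the rank is 4.
Since rank = 4 (the number of vectors), the set is linearly independent.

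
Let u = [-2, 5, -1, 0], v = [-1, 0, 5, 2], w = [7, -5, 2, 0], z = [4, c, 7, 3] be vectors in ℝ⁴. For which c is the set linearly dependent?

The vectors are dependent exactly when the determinant of the matrix with rows u, v, w, z vanishes.
Expanding, det = 80 - 6*c.
This vanishes exactly when c = 40/3.

c = 40/3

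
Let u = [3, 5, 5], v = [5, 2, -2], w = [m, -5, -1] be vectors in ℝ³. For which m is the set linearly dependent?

Dependence holds iff the 3×3 matrix [u v w] is singular.
The determinant works out to -20*m - 136.
This vanishes exactly when m = -34/5.

m = -34/5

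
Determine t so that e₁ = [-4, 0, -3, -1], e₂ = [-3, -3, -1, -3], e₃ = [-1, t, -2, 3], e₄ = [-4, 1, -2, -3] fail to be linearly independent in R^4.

Dependence holds iff the 4×4 matrix [e₁ e₂ e₃ e₄] is singular.
Cofactor expansion gives det = -t - 14.
Solving -t - 14 = 0 yields t = -14.

t = -14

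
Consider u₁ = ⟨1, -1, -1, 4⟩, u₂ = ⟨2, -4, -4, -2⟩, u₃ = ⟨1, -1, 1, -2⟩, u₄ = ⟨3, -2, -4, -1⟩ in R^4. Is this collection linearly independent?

linearly independent

Row-reduce the matrix whose columns are u₁, u₂, u₃, u₄.
The reduction yields 4 nonzero rows, so the rank is 4.
Since rank = 4 (the number of vectors), the set is linearly independent.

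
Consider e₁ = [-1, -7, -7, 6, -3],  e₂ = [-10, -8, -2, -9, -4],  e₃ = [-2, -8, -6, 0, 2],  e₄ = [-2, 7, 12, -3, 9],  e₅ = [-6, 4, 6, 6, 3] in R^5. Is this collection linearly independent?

Place the vectors as rows of a 5×5 matrix and reduce to echelon form.
The reduction yields 5 nonzero rows, so the rank is 5.
Since rank = 5 (the number of vectors), the set is linearly independent.

linearly independent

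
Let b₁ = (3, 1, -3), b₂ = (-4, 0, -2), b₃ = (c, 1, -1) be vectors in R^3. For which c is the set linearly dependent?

c = 7

The vectors are dependent exactly when the determinant of the matrix with rows b₁, b₂, b₃ vanishes.
The determinant works out to 14 - 2*c.
Solving 14 - 2*c = 0 yields c = 7.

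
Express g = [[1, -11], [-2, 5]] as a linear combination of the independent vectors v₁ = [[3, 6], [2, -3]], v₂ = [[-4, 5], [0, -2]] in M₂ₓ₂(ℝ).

g = -v₁ - v₂

Take coordinate vectors relative to {E₁₁, E₁₂, E₂₁, E₂₂}.
Since v₁, v₂ are independent, the coefficients expressing g are uniquely determined by a linear system.
The system has the unique solution (α₁, α₂) = (-1, -1).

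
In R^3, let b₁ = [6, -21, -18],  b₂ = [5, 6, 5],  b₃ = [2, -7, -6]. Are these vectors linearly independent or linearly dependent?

One vector is a scalar multiple of another, so the set is dependent.

linearly dependent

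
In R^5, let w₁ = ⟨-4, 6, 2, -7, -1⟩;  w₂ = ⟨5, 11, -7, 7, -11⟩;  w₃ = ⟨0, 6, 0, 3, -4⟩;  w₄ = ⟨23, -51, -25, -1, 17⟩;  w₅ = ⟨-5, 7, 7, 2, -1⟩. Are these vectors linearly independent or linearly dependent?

The matrix [w₁|w₂|w₃|w₄|w₅] has determinant 0.
A zero determinant means the columns are linearly dependent.

linearly dependent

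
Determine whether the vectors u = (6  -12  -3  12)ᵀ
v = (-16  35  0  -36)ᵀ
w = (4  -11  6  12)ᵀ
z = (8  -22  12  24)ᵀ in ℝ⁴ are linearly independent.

linearly dependent

One vector is a scalar multiple of another, so the set is dependent.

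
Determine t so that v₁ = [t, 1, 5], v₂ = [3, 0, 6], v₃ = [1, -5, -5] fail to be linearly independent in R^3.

t = 9/5

The set is linearly dependent precisely when det[v₁; v₂; v₃] = 0.
The determinant works out to 30*t - 54.
Setting this to zero gives t = 9/5.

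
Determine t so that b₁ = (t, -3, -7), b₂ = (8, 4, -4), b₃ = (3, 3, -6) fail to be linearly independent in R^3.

Place the vectors as rows of a 3×3 matrix; dependence ⇔ determinant zero.
The determinant works out to -12*t - 192.
Setting this to zero gives t = -16.

t = -16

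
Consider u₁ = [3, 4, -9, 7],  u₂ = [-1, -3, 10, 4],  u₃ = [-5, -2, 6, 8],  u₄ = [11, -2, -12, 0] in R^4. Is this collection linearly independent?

linearly independent

Row-reduce the matrix whose columns are u₁, u₂, u₃, u₄.
The reduction yields 4 nonzero rows, so the rank is 4.
Since rank = 4 (the number of vectors), the set is linearly independent.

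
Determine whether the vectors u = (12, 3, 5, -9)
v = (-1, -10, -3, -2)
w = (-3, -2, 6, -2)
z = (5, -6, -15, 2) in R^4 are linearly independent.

linearly dependent

Place the vectors as rows of a 4×4 matrix and reduce to echelon form.
The reduction yields 3 nonzero rows, so the rank is 3.
Since rank 3 < 4, the set is linearly dependent.
Indeed v - 2w - z = 0.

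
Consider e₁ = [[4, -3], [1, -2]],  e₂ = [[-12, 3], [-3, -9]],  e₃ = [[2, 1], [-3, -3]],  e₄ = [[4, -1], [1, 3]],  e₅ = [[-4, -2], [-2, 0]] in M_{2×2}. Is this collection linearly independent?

Write each element as a coordinate vector in ℝ⁴ using {E₁₁, E₁₂, E₂₁, E₂₂}.
There are 5 vectors in a 4-dimensional space, so they cannot be linearly independent.

linearly dependent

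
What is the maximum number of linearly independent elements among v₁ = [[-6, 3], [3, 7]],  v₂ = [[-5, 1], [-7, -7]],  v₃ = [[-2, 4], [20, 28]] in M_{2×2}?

2

Use coordinates relative to {E₁₁, E₁₂, E₂₁, E₂₂}.
Put the 4×3 matrix [v₁|v₂|v₃] into echelon form.
The echelon form has 2 nonzero rows, so the rank is 2.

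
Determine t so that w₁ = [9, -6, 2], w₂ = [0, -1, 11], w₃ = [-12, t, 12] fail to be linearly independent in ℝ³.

Dependence holds iff the 3×3 matrix [w₁ w₂ w₃] is singular.
The determinant works out to 660 - 99*t.
Setting this to zero gives t = 20/3.

t = 20/3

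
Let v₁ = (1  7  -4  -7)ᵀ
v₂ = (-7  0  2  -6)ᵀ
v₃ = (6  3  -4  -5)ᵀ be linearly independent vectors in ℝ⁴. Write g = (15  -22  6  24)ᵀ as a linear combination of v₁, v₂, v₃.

Set up the augmented matrix [v₁ | v₂ | v₃ | g] and row-reduce.
The system has the unique solution (c₁, c₂, c₃) = (-4, -1, 2).

g = -4v₁ - v₂ + 2v₃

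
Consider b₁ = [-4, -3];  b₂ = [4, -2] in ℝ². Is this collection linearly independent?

linearly independent

Place the vectors as rows of a 2×2 matrix and reduce to echelon form.
The reduction yields 2 nonzero rows, so the rank is 2.
Since rank = 2 (the number of vectors), the set is linearly independent.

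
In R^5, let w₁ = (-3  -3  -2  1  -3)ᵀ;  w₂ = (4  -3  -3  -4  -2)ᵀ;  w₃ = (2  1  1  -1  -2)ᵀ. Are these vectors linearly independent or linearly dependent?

linearly independent

Row-reduce the matrix whose columns are w₁, w₂, w₃.
The reduction yields 3 nonzero rows, so the rank is 3.
Since rank = 3 (the number of vectors), the set is linearly independent.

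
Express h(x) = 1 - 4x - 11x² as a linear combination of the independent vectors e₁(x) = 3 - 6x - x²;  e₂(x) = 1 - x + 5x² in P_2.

h = e₁ - 2e₂

Work in coordinates with respect to the standard basis {1, x, x²}.
Set up the augmented matrix [e₁ | e₂ | h] and row-reduce.
Row-reducing the augmented matrix gives the unique coefficients (c₁, c₂) = (1, -2).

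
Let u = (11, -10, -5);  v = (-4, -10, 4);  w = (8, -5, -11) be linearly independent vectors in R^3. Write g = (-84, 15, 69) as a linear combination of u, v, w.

g = -4u + 4v - 3w

Since u, v, w are independent, the coefficients expressing g are uniquely determined by a linear system.
Row-reducing the augmented matrix gives the unique coefficients (α₁, α₂, α₃) = (-4, 4, -3).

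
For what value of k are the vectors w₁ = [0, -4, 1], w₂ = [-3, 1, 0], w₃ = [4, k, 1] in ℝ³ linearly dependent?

k = -16/3

Dependence holds iff the 3×3 matrix [w₁ w₂ w₃] is singular.
The determinant works out to -3*k - 16.
Solving -3*k - 16 = 0 yields k = -16/3.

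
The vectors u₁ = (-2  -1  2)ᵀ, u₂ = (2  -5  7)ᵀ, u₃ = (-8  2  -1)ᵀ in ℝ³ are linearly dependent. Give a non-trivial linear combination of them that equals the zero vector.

3u₁ - u₂ - u₃ = 0

Set up α₁u₁ + … + α₃u₃ = 0 and solve the homogeneous system.
One solution (up to scaling) is (3, -1, -1).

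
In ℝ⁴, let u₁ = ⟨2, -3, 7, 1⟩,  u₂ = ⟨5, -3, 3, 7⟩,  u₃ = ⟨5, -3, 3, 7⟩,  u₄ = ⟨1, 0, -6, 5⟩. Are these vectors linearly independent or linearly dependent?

Two of the vectors are equal, giving an immediate dependence.

linearly dependent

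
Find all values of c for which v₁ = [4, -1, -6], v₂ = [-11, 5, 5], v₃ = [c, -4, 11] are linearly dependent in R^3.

Dependence holds iff the 3×3 matrix [v₁ v₂ v₃] is singular.
Expanding, det = 25*c - 85.
This vanishes exactly when c = 17/5.

c = 17/5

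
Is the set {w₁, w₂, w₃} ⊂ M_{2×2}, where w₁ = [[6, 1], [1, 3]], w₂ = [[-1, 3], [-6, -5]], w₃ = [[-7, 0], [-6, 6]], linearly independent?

Take coordinates with respect to the standard basis {E₁₁, E₁₂, E₂₁, E₂₂}.
Row-reduce the matrix whose columns are w₁, w₂, w₃.
The reduction yields 3 nonzero rows, so the rank is 3.
Since rank = 3 (the number of vectors), the set is linearly independent.

linearly independent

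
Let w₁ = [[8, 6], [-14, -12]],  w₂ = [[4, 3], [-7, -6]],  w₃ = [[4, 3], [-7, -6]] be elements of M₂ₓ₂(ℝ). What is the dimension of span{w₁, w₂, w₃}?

1

Pass to coordinate vectors with respect to the basis {E₁₁, E₁₂, E₂₁, E₂₂}.
Form the matrix with w₁, w₂, w₃ as columns and reduce.
There is 1 pivot column, so rank = 1.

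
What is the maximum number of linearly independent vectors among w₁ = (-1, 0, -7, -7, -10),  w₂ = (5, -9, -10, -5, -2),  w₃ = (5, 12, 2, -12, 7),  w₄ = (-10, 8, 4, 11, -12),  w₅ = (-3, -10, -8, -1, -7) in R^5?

5

Row-reduce the 5×5 matrix with these as rows.
There are 5 pivot columns, so rank = 5.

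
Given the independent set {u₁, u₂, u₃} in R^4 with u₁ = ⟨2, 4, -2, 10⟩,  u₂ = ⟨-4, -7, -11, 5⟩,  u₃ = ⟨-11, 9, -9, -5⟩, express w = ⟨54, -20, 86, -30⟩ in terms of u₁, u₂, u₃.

Solve the system with u₁, u₂, u₃ as columns and w as the right-hand side.
Back-substitution yields (a₁, a₂, a₃) = (-3, -4, -4).

w = -3u₁ - 4u₂ - 4u₃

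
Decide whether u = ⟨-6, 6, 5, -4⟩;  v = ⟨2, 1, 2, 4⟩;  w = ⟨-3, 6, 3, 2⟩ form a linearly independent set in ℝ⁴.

Row-reduce the matrix whose columns are u, v, w.
The reduction yields 3 nonzero rows, so the rank is 3.
Since rank = 3 (the number of vectors), the set is linearly independent.

linearly independent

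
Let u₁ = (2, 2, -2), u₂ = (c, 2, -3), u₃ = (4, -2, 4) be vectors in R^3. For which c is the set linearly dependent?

Place the vectors as rows of a 3×3 matrix; dependence ⇔ determinant zero.
Cofactor expansion gives det = -4*c - 4.
Setting this to zero gives c = -1.

c = -1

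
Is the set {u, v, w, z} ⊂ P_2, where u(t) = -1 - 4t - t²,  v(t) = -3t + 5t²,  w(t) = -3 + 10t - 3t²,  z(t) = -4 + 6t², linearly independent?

Take coordinates with respect to the standard basis {1, t, t²}.
There are 4 vectors in a 3-dimensional space, so they cannot be linearly independent.

linearly dependent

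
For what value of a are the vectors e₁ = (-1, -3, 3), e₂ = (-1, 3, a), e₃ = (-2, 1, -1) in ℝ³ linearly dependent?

a = -3

The set is linearly dependent precisely when det[e₁; e₂; e₃] = 0.
Cofactor expansion gives det = 7*a + 21.
Solving 7*a + 21 = 0 yields a = -3.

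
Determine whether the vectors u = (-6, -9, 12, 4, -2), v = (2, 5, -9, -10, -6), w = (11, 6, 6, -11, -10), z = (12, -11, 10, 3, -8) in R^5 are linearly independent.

Place the vectors as rows of a 4×5 matrix and reduce to echelon form.
The reduction yields 4 nonzero rows, so the rank is 4.
Since rank = 4 (the number of vectors), the set is linearly independent.

linearly independent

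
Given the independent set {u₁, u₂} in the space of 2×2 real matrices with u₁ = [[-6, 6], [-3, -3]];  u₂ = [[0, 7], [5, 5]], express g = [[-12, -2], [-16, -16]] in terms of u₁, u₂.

Identify each element with its coordinate vector in ℝ⁴ via {E₁₁, E₁₂, E₂₁, E₂₂}.
Since u₁, u₂ are independent, the coefficients expressing g are uniquely determined by a linear system.
The system has the unique solution (c₁, c₂) = (2, -2).

g = 2u₁ - 2u₂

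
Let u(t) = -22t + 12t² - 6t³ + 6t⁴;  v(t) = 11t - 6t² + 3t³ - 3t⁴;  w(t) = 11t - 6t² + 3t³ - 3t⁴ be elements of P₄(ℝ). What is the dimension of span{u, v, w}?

1

Pass to coordinate vectors with respect to the basis {1, t, …, t⁴}.
Apply Gaussian elimination to the matrix whose rows are u, v, w.
Reduction leaves 1 leading entry, giving rank 1.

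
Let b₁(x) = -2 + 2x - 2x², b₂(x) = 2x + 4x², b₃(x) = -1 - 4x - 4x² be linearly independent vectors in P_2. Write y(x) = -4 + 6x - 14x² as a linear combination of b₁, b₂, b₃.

y = 3b₁ - 4b₂ - 2b₃

Work in coordinates with respect to the standard basis {1, x, x²}.
Set up the augmented matrix [b₁ | b₂ | b₃ | y] and row-reduce.
Back-substitution yields (c₁, c₂, c₃) = (3, -4, -2).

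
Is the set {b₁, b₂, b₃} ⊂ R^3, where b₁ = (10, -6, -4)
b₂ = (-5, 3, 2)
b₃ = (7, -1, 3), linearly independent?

linearly dependent

Row-reduce the matrix whose columns are b₁, b₂, b₃.
The reduction yields 2 nonzero rows, so the rank is 2.
Since rank 2 < 3, the set is linearly dependent.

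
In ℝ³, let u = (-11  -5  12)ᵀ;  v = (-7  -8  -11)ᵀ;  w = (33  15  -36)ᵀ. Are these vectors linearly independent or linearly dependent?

One vector is a scalar multiple of another, so the set is dependent.

linearly dependent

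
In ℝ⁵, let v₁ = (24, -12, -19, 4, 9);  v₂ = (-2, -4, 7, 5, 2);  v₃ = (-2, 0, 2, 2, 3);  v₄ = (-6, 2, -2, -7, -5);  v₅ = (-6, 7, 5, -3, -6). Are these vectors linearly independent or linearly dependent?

linearly dependent

The matrix [v₁|v₂|v₃|v₄|v₅] has determinant 0.
A zero determinant means the columns are linearly dependent.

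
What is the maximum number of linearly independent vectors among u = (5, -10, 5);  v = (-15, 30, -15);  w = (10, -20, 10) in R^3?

1

Apply Gaussian elimination to the matrix whose rows are u, v, w.
The echelon form has 1 nonzero row, so the rank is 1.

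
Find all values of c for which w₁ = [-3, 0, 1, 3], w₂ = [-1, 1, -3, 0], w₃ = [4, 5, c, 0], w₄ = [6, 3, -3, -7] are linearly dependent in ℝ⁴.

c = 45/2

Dependence holds iff the 4×4 matrix [w₁ w₂ w₃ w₄] is singular.
The determinant works out to 135 - 6*c.
Solving 135 - 6*c = 0 yields c = 45/2.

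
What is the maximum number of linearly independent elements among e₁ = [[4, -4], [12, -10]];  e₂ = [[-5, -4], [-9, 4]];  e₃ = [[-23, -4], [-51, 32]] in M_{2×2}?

2

Represent each element by its coordinate vector in ℝ⁴.
Row-reduce the 3×4 matrix with these as rows.
The echelon form has 2 nonzero rows, so the rank is 2.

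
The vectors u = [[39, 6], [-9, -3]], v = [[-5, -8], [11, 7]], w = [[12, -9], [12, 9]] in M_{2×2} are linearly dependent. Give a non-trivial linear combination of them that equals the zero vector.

u + 3v - 2w = 0

Write each element as a vector in ℝ⁴ using {E₁₁, E₁₂, E₂₁, E₂₂}.
Write the vectors as columns of a matrix and find a nonzero vector in its null space.
The free variable yields coefficients (1, 3, -2) (any nonzero multiple also works).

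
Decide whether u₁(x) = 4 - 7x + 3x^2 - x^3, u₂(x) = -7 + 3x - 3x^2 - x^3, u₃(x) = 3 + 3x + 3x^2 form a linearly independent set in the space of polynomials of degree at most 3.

Write each element as a coordinate vector in ℝ⁴ using {1, x, …, x^3}.
Row-reduce the matrix whose columns are u₁, u₂, u₃.
The reduction yields 3 nonzero rows, so the rank is 3.
Since rank = 3 (the number of vectors), the set is linearly independent.

linearly independent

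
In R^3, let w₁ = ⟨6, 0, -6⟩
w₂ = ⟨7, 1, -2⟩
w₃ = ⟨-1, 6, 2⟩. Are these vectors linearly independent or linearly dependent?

linearly independent

Place the vectors as rows of a 3×3 matrix and reduce to echelon form.
The reduction yields 3 nonzero rows, so the rank is 3.
Since rank = 3 (the number of vectors), the set is linearly independent.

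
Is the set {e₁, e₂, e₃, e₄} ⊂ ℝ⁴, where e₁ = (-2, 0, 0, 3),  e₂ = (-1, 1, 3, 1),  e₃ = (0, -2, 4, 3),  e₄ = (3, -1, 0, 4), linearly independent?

linearly independent

Row-reduce the matrix whose columns are e₁, e₂, e₃, e₄.
The reduction yields 4 nonzero rows, so the rank is 4.
Since rank = 4 (the number of vectors), the set is linearly independent.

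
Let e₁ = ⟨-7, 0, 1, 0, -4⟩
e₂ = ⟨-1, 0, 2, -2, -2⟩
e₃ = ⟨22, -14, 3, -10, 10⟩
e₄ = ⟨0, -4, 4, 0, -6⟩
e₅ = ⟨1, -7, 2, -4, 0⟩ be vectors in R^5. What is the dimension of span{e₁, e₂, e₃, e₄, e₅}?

Form the matrix with e₁, e₂, e₃, e₄, e₅ as columns and reduce.
Exactly 4 pivots survive; hence the rank is 4.

4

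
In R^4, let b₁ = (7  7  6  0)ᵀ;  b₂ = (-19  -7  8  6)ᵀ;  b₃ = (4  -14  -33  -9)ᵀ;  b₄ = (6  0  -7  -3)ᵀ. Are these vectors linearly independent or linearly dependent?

Form the 4×4 matrix with these as columns; its determinant is 0.
A zero determinant means the columns are linearly dependent.

linearly dependent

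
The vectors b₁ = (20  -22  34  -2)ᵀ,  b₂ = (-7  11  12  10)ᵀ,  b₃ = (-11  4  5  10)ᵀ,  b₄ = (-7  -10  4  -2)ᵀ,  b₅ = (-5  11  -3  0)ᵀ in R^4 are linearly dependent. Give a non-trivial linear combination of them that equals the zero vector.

Row-reduce the matrix with b₁, b₂, b₃, b₄, b₅ as columns; the null space gives the coefficients.
The free variable yields coefficients (1, -3, 3, -1, 3) (any nonzero multiple also works).

b₁ - 3b₂ + 3b₃ - b₄ + 3b₅ = 0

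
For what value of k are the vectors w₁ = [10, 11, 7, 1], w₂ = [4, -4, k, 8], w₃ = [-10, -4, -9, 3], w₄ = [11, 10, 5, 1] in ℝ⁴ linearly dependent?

k = -32

Dependence holds iff the 4×4 matrix [w₁ w₂ w₃ w₄] is singular.
Expanding, det = -77*k - 2464.
Setting this to zero gives k = -32.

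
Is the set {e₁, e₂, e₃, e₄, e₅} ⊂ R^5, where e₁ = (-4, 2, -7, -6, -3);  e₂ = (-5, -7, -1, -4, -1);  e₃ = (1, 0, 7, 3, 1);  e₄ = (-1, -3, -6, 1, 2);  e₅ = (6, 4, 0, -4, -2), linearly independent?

linearly independent

Place the vectors as rows of a 5×5 matrix and reduce to echelon form.
The reduction yields 5 nonzero rows, so the rank is 5.
Since rank = 5 (the number of vectors), the set is linearly independent.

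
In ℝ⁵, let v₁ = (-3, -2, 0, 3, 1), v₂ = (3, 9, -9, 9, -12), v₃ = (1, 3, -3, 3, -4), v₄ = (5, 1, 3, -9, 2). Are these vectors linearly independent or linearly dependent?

linearly dependent

Row-reduce the matrix whose columns are v₁, v₂, v₃, v₄.
The reduction yields 2 nonzero rows, so the rank is 2.
Since rank 2 < 4, the set is linearly dependent.
Indeed v₂ - 3v₃ = 0.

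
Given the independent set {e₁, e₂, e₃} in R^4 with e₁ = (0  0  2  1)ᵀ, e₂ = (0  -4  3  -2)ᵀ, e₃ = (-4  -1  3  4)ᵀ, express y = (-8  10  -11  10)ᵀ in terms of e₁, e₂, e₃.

y = -4e₁ - 3e₂ + 2e₃

Write y = α₁e₁ + … + α₃e₃ and equate components.
Row-reducing the augmented matrix gives the unique coefficients (α₁, α₂, α₃) = (-4, -3, 2).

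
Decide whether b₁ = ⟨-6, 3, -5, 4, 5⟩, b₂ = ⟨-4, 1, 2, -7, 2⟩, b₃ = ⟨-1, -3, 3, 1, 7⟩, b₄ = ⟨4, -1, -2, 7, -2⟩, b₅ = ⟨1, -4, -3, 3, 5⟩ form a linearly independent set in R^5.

Form the 5×5 matrix with these as columns; its determinant is 0.
A zero determinant means the columns are linearly dependent.
Indeed b₂ + b₄ = 0.

linearly dependent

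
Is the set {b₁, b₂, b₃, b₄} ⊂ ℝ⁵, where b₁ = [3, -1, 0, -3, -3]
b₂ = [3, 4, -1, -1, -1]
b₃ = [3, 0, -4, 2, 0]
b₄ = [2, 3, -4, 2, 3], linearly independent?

linearly independent

Place the vectors as rows of a 4×5 matrix and reduce to echelon form.
The reduction yields 4 nonzero rows, so the rank is 4.
Since rank = 4 (the number of vectors), the set is linearly independent.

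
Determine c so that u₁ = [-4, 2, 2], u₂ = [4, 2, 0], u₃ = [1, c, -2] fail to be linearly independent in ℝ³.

Dependence holds iff the 3×3 matrix [u₁ u₂ u₃] is singular.
The determinant works out to 8*c + 28.
Solving 8*c + 28 = 0 yields c = -7/2.

c = -7/2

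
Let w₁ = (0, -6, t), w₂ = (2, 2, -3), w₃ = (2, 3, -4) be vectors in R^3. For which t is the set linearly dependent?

The vectors are dependent exactly when the determinant of the matrix with rows w₁, w₂, w₃ vanishes.
Expanding, det = 2*t - 12.
Solving 2*t - 12 = 0 yields t = 6.

t = 6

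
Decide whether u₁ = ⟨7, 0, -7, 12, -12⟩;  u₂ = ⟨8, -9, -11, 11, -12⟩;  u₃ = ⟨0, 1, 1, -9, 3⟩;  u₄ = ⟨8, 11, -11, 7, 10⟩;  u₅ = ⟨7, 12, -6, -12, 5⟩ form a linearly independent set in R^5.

Row-reduce the matrix whose columns are u₁, u₂, u₃, u₄, u₅.
The reduction yields 5 nonzero rows, so the rank is 5.
Since rank = 5 (the number of vectors), the set is linearly independent.

linearly independent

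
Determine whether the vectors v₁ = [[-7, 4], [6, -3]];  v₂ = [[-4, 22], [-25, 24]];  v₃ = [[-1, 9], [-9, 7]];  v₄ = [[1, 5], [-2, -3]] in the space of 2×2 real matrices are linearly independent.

linearly dependent

Take coordinates with respect to the standard basis {E₁₁, E₁₂, E₂₁, E₂₂}.
Form the 4×4 matrix with these as columns; its determinant is 0.
A zero determinant means the columns are linearly dependent.
Indeed v₂ - 3v₃ + v₄ = 0.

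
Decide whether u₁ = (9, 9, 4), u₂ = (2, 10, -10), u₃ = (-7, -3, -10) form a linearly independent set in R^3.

linearly independent

Row-reduce the matrix whose columns are u₁, u₂, u₃.
The reduction yields 3 nonzero rows, so the rank is 3.
Since rank = 3 (the number of vectors), the set is linearly independent.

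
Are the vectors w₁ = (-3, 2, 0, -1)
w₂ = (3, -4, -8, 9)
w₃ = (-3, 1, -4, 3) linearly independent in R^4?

linearly dependent

Row-reduce the matrix whose columns are w₁, w₂, w₃.
The reduction yields 2 nonzero rows, so the rank is 2.
Since rank 2 < 3, the set is linearly dependent.
Indeed 3w₁ + w₂ - 2w₃ = 0.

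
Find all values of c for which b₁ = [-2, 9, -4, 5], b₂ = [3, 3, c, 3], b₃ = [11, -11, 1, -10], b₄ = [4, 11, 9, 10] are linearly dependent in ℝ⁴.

c = 22/5

Dependence holds iff the 4×4 matrix [b₁ b₂ b₃ b₄] is singular.
The determinant works out to 525*c - 2310.
This vanishes exactly when c = 22/5.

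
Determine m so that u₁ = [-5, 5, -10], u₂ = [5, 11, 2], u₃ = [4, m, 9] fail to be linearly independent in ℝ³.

The set is linearly dependent precisely when det[u₁; u₂; u₃] = 0.
Cofactor expansion gives det = -40*m - 240.
Setting this to zero gives m = -6.

m = -6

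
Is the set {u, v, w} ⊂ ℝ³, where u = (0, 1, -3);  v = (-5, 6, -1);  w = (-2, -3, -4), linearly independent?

linearly independent

The matrix [u|v|w] has determinant -99.
A nonzero determinant means the columns are linearly independent.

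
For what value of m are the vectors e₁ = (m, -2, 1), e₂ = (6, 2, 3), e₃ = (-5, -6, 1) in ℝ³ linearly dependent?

m = -4/5

Dependence holds iff the 3×3 matrix [e₁ e₂ e₃] is singular.
Cofactor expansion gives det = 20*m + 16.
Setting this to zero gives m = -4/5.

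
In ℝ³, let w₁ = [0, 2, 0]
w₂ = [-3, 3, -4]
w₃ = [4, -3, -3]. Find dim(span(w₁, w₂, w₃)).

Apply Gaussian elimination to the matrix whose rows are w₁, w₂, w₃.
Reduction leaves 3 leading entries, giving rank 3.

3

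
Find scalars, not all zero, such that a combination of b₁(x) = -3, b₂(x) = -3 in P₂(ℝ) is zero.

b₁ - b₂ = 0

Pass to coordinate vectors relative to the basis {1, x, x²}.
Write the vectors as columns of a matrix and find a nonzero vector in its null space.
One solution (up to scaling) is (1, -1).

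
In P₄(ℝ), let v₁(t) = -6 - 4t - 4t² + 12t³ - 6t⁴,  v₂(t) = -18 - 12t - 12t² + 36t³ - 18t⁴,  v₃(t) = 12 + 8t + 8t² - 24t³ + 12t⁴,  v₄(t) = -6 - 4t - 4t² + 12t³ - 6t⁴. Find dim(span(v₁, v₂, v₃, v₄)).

dim = 1

Pass to coordinate vectors with respect to the basis {1, t, …, t⁴}.
Put the 5×4 matrix [v₁|v₂|v₃|v₄] into echelon form.
There is 1 pivot column, so rank = 1.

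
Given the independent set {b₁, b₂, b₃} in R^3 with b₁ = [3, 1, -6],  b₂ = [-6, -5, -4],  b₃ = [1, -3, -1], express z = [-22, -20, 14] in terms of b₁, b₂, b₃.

z = -4b₁ + 2b₂ + 2b₃

Since b₁, b₂, b₃ are independent, the coefficients expressing z are uniquely determined by a linear system.
The system has the unique solution (α₁, α₂, α₃) = (-4, 2, 2).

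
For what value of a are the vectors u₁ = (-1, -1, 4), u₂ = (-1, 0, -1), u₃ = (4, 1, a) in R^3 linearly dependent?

Place the vectors as rows of a 3×3 matrix; dependence ⇔ determinant zero.
Expanding, det = -a - 1.
Setting this to zero gives a = -1.

a = -1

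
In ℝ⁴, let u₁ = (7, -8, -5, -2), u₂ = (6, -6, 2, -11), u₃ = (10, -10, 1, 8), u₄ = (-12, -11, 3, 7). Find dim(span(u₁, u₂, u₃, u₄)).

dim = 4

Put the 4×4 matrix [u₁|u₂|u₃|u₄] into echelon form.
The echelon form has 4 nonzero rows, so the rank is 4.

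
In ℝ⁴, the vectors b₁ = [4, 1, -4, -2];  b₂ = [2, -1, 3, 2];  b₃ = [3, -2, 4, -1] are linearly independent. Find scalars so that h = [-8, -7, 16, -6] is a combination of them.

h = -3b₁ - 4b₂ + 4b₃

Solve the system with b₁, b₂, b₃ as columns and h as the right-hand side.
Row-reducing the augmented matrix gives the unique coefficients (a₁, a₂, a₃) = (-3, -4, 4).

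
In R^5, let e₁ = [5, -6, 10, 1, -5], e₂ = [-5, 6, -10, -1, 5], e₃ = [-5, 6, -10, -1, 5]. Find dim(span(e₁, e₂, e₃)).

1

Apply Gaussian elimination to the matrix whose rows are e₁, e₂, e₃.
Exactly 1 pivot survives; hence the rank is 1.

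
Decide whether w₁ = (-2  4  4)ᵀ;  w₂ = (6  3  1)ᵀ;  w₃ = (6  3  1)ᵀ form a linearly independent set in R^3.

linearly dependent

Place the vectors as rows of a 3×3 matrix and reduce to echelon form.
The reduction yields 2 nonzero rows, so the rank is 2.
Since rank 2 < 3, the set is linearly dependent.
Indeed w₂ - w₃ = 0.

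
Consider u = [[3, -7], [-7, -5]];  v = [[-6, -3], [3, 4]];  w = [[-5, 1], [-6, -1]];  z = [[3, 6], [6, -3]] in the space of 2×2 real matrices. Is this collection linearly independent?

linearly independent

Take coordinates with respect to the standard basis {E₁₁, E₁₂, E₂₁, E₂₂}.
Row-reduce the matrix whose columns are u, v, w, z.
The reduction yields 4 nonzero rows, so the rank is 4.
Since rank = 4 (the number of vectors), the set is linearly independent.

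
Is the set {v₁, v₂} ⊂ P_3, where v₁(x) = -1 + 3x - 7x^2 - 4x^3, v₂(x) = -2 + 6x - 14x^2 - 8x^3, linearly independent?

Write each element as a coordinate vector in ℝ⁴ using {1, x, …, x^3}.
Place the vectors as rows of a 2×4 matrix and reduce to echelon form.
The reduction yields 1 nonzero row, so the rank is 1.
Since rank 1 < 2, the set is linearly dependent.

linearly dependent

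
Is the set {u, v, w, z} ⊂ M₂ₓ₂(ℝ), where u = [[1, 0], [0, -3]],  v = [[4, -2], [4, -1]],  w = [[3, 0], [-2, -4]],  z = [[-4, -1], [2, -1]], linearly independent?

Take coordinates with respect to the standard basis {E₁₁, E₁₂, E₂₁, E₂₂}.
Form the 4×4 matrix with these as columns; its determinant is -74.
A nonzero determinant means the columns are linearly independent.

linearly independent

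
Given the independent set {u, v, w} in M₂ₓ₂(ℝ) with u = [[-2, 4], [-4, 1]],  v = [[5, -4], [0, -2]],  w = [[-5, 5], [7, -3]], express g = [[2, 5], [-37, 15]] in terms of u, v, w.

g = 4u - v - 3w

Work in coordinates with respect to the standard basis {E₁₁, E₁₂, E₂₁, E₂₂}.
Write g = c₁u + … + c₃w and equate components.
Back-substitution yields (c₁, c₂, c₃) = (4, -1, -3).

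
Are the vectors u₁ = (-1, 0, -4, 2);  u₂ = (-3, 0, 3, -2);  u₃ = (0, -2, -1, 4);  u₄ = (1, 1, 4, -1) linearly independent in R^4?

Row-reduce the matrix whose columns are u₁, u₂, u₃, u₄.
The reduction yields 4 nonzero rows, so the rank is 4.
Since rank = 4 (the number of vectors), the set is linearly independent.

linearly independent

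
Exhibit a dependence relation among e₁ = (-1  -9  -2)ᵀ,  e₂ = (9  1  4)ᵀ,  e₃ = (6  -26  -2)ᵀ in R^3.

3e₁ + e₂ - e₃ = 0

Row-reduce the matrix with e₁, e₂, e₃ as columns; the null space gives the coefficients.
One solution (up to scaling) is (3, 1, -1).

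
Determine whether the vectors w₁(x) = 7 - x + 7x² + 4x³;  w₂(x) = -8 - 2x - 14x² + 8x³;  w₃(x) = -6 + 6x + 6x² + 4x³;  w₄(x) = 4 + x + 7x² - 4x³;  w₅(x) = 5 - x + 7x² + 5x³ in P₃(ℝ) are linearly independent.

Take coordinates with respect to the standard basis {1, x, …, x³}.
There are 5 vectors in a 4-dimensional space, so they cannot be linearly independent.

linearly dependent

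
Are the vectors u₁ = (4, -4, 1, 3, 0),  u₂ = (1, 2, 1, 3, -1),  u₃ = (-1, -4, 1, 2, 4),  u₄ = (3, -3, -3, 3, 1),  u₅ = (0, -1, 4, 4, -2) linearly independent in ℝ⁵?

The matrix [u₁|u₂|u₃|u₄|u₅] has determinant -1134.
A nonzero determinant means the columns are linearly independent.

linearly independent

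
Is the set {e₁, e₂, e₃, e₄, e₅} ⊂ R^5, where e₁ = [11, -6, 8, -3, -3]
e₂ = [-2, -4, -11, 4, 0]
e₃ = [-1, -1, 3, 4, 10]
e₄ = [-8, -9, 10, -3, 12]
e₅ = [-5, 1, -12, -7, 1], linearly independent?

linearly independent

The matrix [e₁|e₂|e₃|e₄|e₅] has determinant 223203.
A nonzero determinant means the columns are linearly independent.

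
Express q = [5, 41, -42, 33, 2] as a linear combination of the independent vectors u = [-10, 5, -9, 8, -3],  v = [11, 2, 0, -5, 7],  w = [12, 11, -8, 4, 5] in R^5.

q = 2u - v + 3w

Since u, v, w are independent, the coefficients expressing q are uniquely determined by a linear system.
The system has the unique solution (a₁, a₂, a₃) = (2, -1, 3).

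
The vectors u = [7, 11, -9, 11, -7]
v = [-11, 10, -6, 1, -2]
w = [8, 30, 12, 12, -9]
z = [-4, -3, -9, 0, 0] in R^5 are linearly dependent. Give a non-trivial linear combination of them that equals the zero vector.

u + v - w - 3z = 0

Set up α₁u + … + α₄z = 0 and solve the homogeneous system.
The free variable yields coefficients (1, 1, -1, -3) (any nonzero multiple also works).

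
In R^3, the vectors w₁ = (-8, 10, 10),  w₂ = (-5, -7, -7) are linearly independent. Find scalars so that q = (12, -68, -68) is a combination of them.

q = -4w₁ + 4w₂

Set up the augmented matrix [w₁ | w₂ | q] and row-reduce.
Back-substitution yields (a₁, a₂) = (-4, 4).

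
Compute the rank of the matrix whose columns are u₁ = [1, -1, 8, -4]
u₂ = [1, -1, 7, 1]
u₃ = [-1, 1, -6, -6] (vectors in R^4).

rank 2

Put the 4×3 matrix [u₁|u₂|u₃] into echelon form.
The echelon form has 2 nonzero rows, so the rank is 2.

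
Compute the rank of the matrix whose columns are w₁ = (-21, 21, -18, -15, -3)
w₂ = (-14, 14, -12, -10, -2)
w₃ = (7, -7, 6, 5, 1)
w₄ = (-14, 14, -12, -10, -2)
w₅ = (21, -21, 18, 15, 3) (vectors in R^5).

Apply Gaussian elimination to the matrix whose rows are w₁, w₂, w₃, w₄, w₅.
There is 1 pivot column, so rank = 1.

rank 1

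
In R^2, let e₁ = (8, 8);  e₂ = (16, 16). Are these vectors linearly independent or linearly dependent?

One vector is a scalar multiple of another, so the set is dependent.

linearly dependent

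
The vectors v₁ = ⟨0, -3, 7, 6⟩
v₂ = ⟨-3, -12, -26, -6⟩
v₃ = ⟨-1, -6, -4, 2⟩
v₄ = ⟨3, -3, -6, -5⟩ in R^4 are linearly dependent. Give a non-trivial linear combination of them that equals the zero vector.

Set up α₁v₁ + … + α₄v₄ = 0 and solve the homogeneous system.
The free variable yields coefficients (2, 1, -3, 0) (any nonzero multiple also works).

2v₁ + v₂ - 3v₃ = 0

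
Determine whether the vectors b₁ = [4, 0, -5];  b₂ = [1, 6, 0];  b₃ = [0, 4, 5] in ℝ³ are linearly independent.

The matrix [b₁|b₂|b₃] has determinant 100.
A nonzero determinant means the columns are linearly independent.

linearly independent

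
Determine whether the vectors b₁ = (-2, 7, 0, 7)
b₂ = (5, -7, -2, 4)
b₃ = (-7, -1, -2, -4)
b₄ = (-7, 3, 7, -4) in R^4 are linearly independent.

Row-reduce the matrix whose columns are b₁, b₂, b₃, b₄.
The reduction yields 4 nonzero rows, so the rank is 4.
Since rank = 4 (the number of vectors), the set is linearly independent.

linearly independent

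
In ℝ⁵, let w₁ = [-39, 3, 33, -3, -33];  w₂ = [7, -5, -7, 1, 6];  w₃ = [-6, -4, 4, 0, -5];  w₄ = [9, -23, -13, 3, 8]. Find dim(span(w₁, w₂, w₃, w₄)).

Put the 5×4 matrix [w₁|w₂|w₃|w₄] into echelon form.
Reduction leaves 2 leading entries, giving rank 2.

2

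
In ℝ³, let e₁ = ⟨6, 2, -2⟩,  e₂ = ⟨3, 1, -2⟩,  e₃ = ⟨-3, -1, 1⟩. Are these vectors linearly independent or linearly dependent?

Place the vectors as rows of a 3×3 matrix and reduce to echelon form.
The reduction yields 2 nonzero rows, so the rank is 2.
Since rank 2 < 3, the set is linearly dependent.
Indeed e₁ + 2e₃ = 0.

linearly dependent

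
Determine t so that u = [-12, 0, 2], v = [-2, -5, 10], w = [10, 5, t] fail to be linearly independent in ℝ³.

t = -34/3

The set is linearly dependent precisely when det[u; v; w] = 0.
Expanding, det = 60*t + 680.
This vanishes exactly when t = -34/3.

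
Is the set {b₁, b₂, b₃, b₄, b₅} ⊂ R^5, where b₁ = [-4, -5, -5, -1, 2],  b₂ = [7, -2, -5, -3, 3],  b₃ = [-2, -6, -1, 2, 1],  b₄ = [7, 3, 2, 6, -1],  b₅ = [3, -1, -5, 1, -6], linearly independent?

Place the vectors as rows of a 5×5 matrix and reduce to echelon form.
The reduction yields 5 nonzero rows, so the rank is 5.
Since rank = 5 (the number of vectors), the set is linearly independent.

linearly independent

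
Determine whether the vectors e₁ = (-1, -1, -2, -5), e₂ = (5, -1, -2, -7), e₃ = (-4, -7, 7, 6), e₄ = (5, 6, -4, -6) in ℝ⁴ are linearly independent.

Place the vectors as rows of a 4×4 matrix and reduce to echelon form.
The reduction yields 4 nonzero rows, so the rank is 4.
Since rank = 4 (the number of vectors), the set is linearly independent.

linearly independent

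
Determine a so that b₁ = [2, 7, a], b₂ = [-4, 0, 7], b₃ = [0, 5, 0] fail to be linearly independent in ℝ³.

a = -7/2

The set is linearly dependent precisely when det[b₁; b₂; b₃] = 0.
Expanding, det = -20*a - 70.
Setting this to zero gives a = -7/2.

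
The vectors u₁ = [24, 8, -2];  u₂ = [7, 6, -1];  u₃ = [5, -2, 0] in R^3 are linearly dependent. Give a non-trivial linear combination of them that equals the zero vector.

u₁ - 2u₂ - 2u₃ = 0

Row-reduce the matrix with u₁, u₂, u₃ as columns; the null space gives the coefficients.
The free variable yields coefficients (1, -2, -2) (any nonzero multiple also works).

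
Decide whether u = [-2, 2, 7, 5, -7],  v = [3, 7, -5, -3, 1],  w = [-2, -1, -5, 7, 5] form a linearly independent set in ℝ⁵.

Place the vectors as rows of a 3×5 matrix and reduce to echelon form.
The reduction yields 3 nonzero rows, so the rank is 3.
Since rank = 3 (the number of vectors), the set is linearly independent.

linearly independent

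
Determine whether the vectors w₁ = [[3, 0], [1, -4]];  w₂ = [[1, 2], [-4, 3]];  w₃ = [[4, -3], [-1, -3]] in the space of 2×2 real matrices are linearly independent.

linearly independent

Write each element as a coordinate vector in ℝ⁴ using {E₁₁, E₁₂, E₂₁, E₂₂}.
Place the vectors as rows of a 3×4 matrix and reduce to echelon form.
The reduction yields 3 nonzero rows, so the rank is 3.
Since rank = 3 (the number of vectors), the set is linearly independent.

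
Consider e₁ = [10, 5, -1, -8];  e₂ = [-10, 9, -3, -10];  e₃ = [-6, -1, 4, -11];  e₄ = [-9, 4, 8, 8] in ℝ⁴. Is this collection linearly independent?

Row-reduce the matrix whose columns are e₁, e₂, e₃, e₄.
The reduction yields 4 nonzero rows, so the rank is 4.
Since rank = 4 (the number of vectors), the set is linearly independent.

linearly independent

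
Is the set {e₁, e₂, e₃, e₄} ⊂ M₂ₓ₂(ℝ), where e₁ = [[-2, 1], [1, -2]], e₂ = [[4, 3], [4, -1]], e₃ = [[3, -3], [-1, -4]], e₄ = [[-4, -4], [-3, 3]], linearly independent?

linearly independent

Write each element as a coordinate vector in ℝ⁴ using {E₁₁, E₁₂, E₂₁, E₂₂}.
Row-reduce the matrix whose columns are e₁, e₂, e₃, e₄.
The reduction yields 4 nonzero rows, so the rank is 4.
Since rank = 4 (the number of vectors), the set is linearly independent.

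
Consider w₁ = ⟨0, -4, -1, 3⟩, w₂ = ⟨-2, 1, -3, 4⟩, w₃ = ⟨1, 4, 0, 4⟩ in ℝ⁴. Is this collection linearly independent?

linearly independent

Place the vectors as rows of a 3×4 matrix and reduce to echelon form.
The reduction yields 3 nonzero rows, so the rank is 3.
Since rank = 3 (the number of vectors), the set is linearly independent.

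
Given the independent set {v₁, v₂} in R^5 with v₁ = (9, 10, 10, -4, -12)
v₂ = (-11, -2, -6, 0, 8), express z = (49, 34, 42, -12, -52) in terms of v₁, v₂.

z = 3v₁ - 2v₂

Solve the system with v₁, v₂ as columns and z as the right-hand side.
Row-reducing the augmented matrix gives the unique coefficients (α₁, α₂) = (3, -2).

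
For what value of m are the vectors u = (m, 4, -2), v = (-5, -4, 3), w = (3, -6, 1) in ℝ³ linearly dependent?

The set is linearly dependent precisely when det[u; v; w] = 0.
Cofactor expansion gives det = 14*m - 28.
Setting this to zero gives m = 2.

m = 2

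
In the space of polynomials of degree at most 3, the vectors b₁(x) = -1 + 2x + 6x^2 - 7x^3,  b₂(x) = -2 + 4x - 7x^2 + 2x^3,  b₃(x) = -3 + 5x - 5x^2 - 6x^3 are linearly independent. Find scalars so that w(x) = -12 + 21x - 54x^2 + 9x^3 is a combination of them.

w = -3b₁ + 3b₂ + 3b₃

Take coordinate vectors relative to {1, x, …, x^3}.
Since b₁, b₂, b₃ are independent, the coefficients expressing w are uniquely determined by a linear system.
Back-substitution yields (α₁, α₂, α₃) = (-3, 3, 3).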